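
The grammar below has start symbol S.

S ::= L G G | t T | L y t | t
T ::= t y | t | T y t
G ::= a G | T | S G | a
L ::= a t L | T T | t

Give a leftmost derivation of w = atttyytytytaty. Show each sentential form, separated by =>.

S => LGG   [S ::= L G G]
LGG => atLGG   [L ::= a t L]
atLGG => atTTGG   [L ::= T T]
atTTGG => attTGG   [T ::= t]
attTGG => attTytGG   [T ::= T y t]
attTytGG => attTytytGG   [T ::= T y t]
attTytytGG => attTytytytGG   [T ::= T y t]
attTytytytGG => atttyytytytGG   [T ::= t y]
atttyytytytGG => atttyytytytaG   [G ::= a]
atttyytytytaG => atttyytytytaT   [G ::= T]
atttyytytytaT => atttyytytytaty   [T ::= t y]

S => LGG => atLGG => atTTGG => attTGG => attTytGG => attTytytGG => attTytytytGG => atttyytytytGG => atttyytytytaG => atttyytytytaT => atttyytytytaty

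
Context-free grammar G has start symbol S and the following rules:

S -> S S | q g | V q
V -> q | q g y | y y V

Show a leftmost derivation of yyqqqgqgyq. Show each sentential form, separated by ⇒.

S ⇒ SS ⇒ SSS ⇒ VqSS ⇒ yyVqSS ⇒ yyqqSS ⇒ yyqqqgS ⇒ yyqqqgVq ⇒ yyqqqgqgyq

S ⇒ SS   [S -> S S]
SS ⇒ SSS   [S -> S S]
SSS ⇒ VqSS   [S -> V q]
VqSS ⇒ yyVqSS   [V -> y y V]
yyVqSS ⇒ yyqqSS   [V -> q]
yyqqSS ⇒ yyqqqgS   [S -> q g]
yyqqqgS ⇒ yyqqqgVq   [S -> V q]
yyqqqgVq ⇒ yyqqqgqgyq   [V -> q g y]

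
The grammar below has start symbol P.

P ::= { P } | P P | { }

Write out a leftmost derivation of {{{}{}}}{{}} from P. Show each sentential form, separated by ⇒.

P ⇒ PP ⇒ {P}P ⇒ {{P}}P ⇒ {{PP}}P ⇒ {{{}P}}P ⇒ {{{}{}}}P ⇒ {{{}{}}}{P} ⇒ {{{}{}}}{{}}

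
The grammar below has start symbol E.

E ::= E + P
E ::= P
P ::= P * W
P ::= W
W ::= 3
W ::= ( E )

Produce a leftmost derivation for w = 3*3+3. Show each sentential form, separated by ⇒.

E ⇒ E+P ⇒ P+P ⇒ P*W+P ⇒ W*W+P ⇒ 3*W+P ⇒ 3*3+P ⇒ 3*3+W ⇒ 3*3+3

E ⇒ E+P   [E ::= E + P]
E+P ⇒ P+P   [E ::= P]
P+P ⇒ P*W+P   [P ::= P * W]
P*W+P ⇒ W*W+P   [P ::= W]
W*W+P ⇒ 3*W+P   [W ::= 3]
3*W+P ⇒ 3*3+P   [W ::= 3]
3*3+P ⇒ 3*3+W   [P ::= W]
3*3+W ⇒ 3*3+3   [W ::= 3]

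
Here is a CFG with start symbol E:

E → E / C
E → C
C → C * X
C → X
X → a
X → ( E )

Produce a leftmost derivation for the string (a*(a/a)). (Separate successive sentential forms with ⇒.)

E ⇒ C   [E → C]
C ⇒ X   [C → X]
X ⇒ (E)   [X → ( E )]
(E) ⇒ (C)   [E → C]
(C) ⇒ (C*X)   [C → C * X]
(C*X) ⇒ (X*X)   [C → X]
(X*X) ⇒ (a*X)   [X → a]
(a*X) ⇒ (a*(E))   [X → ( E )]
(a*(E)) ⇒ (a*(E/C))   [E → E / C]
(a*(E/C)) ⇒ (a*(C/C))   [E → C]
(a*(C/C)) ⇒ (a*(X/C))   [C → X]
(a*(X/C)) ⇒ (a*(a/C))   [X → a]
(a*(a/C)) ⇒ (a*(a/X))   [C → X]
(a*(a/X)) ⇒ (a*(a/a))   [X → a]

E ⇒ C ⇒ X ⇒ (E) ⇒ (C) ⇒ (C*X) ⇒ (X*X) ⇒ (a*X) ⇒ (a*(E)) ⇒ (a*(E/C)) ⇒ (a*(C/C)) ⇒ (a*(X/C)) ⇒ (a*(a/C)) ⇒ (a*(a/X)) ⇒ (a*(a/a))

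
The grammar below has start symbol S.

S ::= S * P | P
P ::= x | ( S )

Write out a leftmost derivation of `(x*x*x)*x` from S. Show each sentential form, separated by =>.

S => S*P => P*P => (S)*P => (S*P)*P => (S*P*P)*P => (P*P*P)*P => (x*P*P)*P => (x*x*P)*P => (x*x*x)*P => (x*x*x)*x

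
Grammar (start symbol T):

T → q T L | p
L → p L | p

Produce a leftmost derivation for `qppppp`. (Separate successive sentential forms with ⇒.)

T ⇒ qTL   [T → q T L]
qTL ⇒ qpL   [T → p]
qpL ⇒ qppL   [L → p L]
qppL ⇒ qpppL   [L → p L]
qpppL ⇒ qppppL   [L → p L]
qppppL ⇒ qppppp   [L → p]

T⇒qTL⇒qpL⇒qppL⇒qpppL⇒qppppL⇒qppppp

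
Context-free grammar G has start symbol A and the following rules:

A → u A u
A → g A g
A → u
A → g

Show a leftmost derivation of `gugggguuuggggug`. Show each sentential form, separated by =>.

A=>gAg=>guAug=>gugAgug=>guggAggug=>gugggAgggug=>guggggAggggug=>gugggguAuggggug=>gugggguuuggggug

A => gAg   [A → g A g]
gAg => guAug   [A → u A u]
guAug => gugAgug   [A → g A g]
gugAgug => guggAggug   [A → g A g]
guggAggug => gugggAgggug   [A → g A g]
gugggAgggug => guggggAggggug   [A → g A g]
guggggAggggug => gugggguAuggggug   [A → u A u]
gugggguAuggggug => gugggguuuggggug   [A → u]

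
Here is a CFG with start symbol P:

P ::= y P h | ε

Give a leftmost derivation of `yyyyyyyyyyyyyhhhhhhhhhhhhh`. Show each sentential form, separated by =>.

P => yPh   [P ::= y P h]
yPh => yyPhh   [P ::= y P h]
yyPhh => yyyPhhh   [P ::= y P h]
yyyPhhh => yyyyPhhhh   [P ::= y P h]
yyyyPhhhh => yyyyyPhhhhh   [P ::= y P h]
yyyyyPhhhhh => yyyyyyPhhhhhh   [P ::= y P h]
yyyyyyPhhhhhh => yyyyyyyPhhhhhhh   [P ::= y P h]
yyyyyyyPhhhhhhh => yyyyyyyyPhhhhhhhh   [P ::= y P h]
yyyyyyyyPhhhhhhhh => yyyyyyyyyPhhhhhhhhh   [P ::= y P h]
yyyyyyyyyPhhhhhhhhh => yyyyyyyyyyPhhhhhhhhhh   [P ::= y P h]
yyyyyyyyyyPhhhhhhhhhh => yyyyyyyyyyyPhhhhhhhhhhh   [P ::= y P h]
yyyyyyyyyyyPhhhhhhhhhhh => yyyyyyyyyyyyPhhhhhhhhhhhh   [P ::= y P h]
yyyyyyyyyyyyPhhhhhhhhhhhh => yyyyyyyyyyyyyPhhhhhhhhhhhhh   [P ::= y P h]
yyyyyyyyyyyyyPhhhhhhhhhhhhh => yyyyyyyyyyyyyhhhhhhhhhhhhh   [P ::= ε]

P=>yPh=>yyPhh=>yyyPhhh=>yyyyPhhhh=>yyyyyPhhhhh=>yyyyyyPhhhhhh=>yyyyyyyPhhhhhhh=>yyyyyyyyPhhhhhhhh=>yyyyyyyyyPhhhhhhhhh=>yyyyyyyyyyPhhhhhhhhhh=>yyyyyyyyyyyPhhhhhhhhhhh=>yyyyyyyyyyyyPhhhhhhhhhhhh=>yyyyyyyyyyyyyPhhhhhhhhhhhhh=>yyyyyyyyyyyyyhhhhhhhhhhhhh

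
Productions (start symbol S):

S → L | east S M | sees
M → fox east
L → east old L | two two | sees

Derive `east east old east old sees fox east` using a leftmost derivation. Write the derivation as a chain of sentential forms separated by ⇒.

S ⇒ east S M ⇒ east L M ⇒ east east old L M ⇒ east east old east old L M ⇒ east east old east old sees M ⇒ east east old east old sees fox east

S ⇒ east S M   [S → east S M]
east S M ⇒ east L M   [S → L]
east L M ⇒ east east old L M   [L → east old L]
east east old L M ⇒ east east old east old L M   [L → east old L]
east east old east old L M ⇒ east east old east old sees M   [L → sees]
east east old east old sees M ⇒ east east old east old sees fox east   [M → fox east]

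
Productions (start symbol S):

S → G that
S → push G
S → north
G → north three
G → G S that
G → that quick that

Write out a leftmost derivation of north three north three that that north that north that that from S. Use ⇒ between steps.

S ⇒ G that ⇒ G S that that ⇒ G S that S that that ⇒ G S that S that S that that ⇒ north three S that S that S that that ⇒ north three G that that S that S that that ⇒ north three north three that that S that S that that ⇒ north three north three that that north that S that that ⇒ north three north three that that north that north that that

S ⇒ G that   [S → G that]
G that ⇒ G S that that   [G → G S that]
G S that that ⇒ G S that S that that   [G → G S that]
G S that S that that ⇒ G S that S that S that that   [G → G S that]
G S that S that S that that ⇒ north three S that S that S that that   [G → north three]
north three S that S that S that that ⇒ north three G that that S that S that that   [S → G that]
north three G that that S that S that that ⇒ north three north three that that S that S that that   [G → north three]
north three north three that that S that S that that ⇒ north three north three that that north that S that that   [S → north]
north three north three that that north that S that that ⇒ north three north three that that north that north that that   [S → north]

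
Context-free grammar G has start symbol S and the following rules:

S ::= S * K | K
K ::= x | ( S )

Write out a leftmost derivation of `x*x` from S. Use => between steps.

S => S*K   [S ::= S * K]
S*K => K*K   [S ::= K]
K*K => x*K   [K ::= x]
x*K => x*x   [K ::= x]

S=>S*K=>K*K=>x*K=>x*x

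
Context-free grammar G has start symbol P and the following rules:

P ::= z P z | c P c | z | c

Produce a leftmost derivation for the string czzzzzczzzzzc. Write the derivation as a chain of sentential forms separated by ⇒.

P ⇒ cPc ⇒ czPzc ⇒ czzPzzc ⇒ czzzPzzzc ⇒ czzzzPzzzzc ⇒ czzzzzPzzzzzc ⇒ czzzzzczzzzzc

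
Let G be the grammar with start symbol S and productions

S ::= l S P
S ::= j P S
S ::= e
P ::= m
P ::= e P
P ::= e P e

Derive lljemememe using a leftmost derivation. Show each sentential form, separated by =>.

S => lSP   [S ::= l S P]
lSP => llSPP   [S ::= l S P]
llSPP => lljPSPP   [S ::= j P S]
lljPSPP => lljePSPP   [P ::= e P]
lljePSPP => lljemSPP   [P ::= m]
lljemSPP => lljemePP   [S ::= e]
lljemePP => lljememP   [P ::= m]
lljememP => lljememePe   [P ::= e P e]
lljememePe => lljemememe   [P ::= m]

S=>lSP=>llSPP=>lljPSPP=>lljePSPP=>lljemSPP=>lljemePP=>lljememP=>lljememePe=>lljemememe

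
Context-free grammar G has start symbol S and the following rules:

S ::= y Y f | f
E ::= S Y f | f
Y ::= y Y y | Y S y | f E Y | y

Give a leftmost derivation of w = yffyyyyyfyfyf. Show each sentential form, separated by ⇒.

S ⇒ yYf ⇒ yfEYf ⇒ yffYf ⇒ yffYSyf ⇒ yffYSySyf ⇒ yffySySyf ⇒ yffyyYfySyf ⇒ yffyyyYyfySyf ⇒ yffyyyyyfySyf ⇒ yffyyyyyfyfyf

S ⇒ yYf   [S ::= y Y f]
yYf ⇒ yfEYf   [Y ::= f E Y]
yfEYf ⇒ yffYf   [E ::= f]
yffYf ⇒ yffYSyf   [Y ::= Y S y]
yffYSyf ⇒ yffYSySyf   [Y ::= Y S y]
yffYSySyf ⇒ yffySySyf   [Y ::= y]
yffySySyf ⇒ yffyyYfySyf   [S ::= y Y f]
yffyyYfySyf ⇒ yffyyyYyfySyf   [Y ::= y Y y]
yffyyyYyfySyf ⇒ yffyyyyyfySyf   [Y ::= y]
yffyyyyyfySyf ⇒ yffyyyyyfyfyf   [S ::= f]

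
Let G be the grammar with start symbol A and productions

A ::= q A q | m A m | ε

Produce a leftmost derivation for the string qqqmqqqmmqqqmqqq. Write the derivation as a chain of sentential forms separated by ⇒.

A ⇒ qAq   [A ::= q A q]
qAq ⇒ qqAqq   [A ::= q A q]
qqAqq ⇒ qqqAqqq   [A ::= q A q]
qqqAqqq ⇒ qqqmAmqqq   [A ::= m A m]
qqqmAmqqq ⇒ qqqmqAqmqqq   [A ::= q A q]
qqqmqAqmqqq ⇒ qqqmqqAqqmqqq   [A ::= q A q]
qqqmqqAqqmqqq ⇒ qqqmqqqAqqqmqqq   [A ::= q A q]
qqqmqqqAqqqmqqq ⇒ qqqmqqqmAmqqqmqqq   [A ::= m A m]
qqqmqqqmAmqqqmqqq ⇒ qqqmqqqmmqqqmqqq   [A ::= ε]

A ⇒ qAq ⇒ qqAqq ⇒ qqqAqqq ⇒ qqqmAmqqq ⇒ qqqmqAqmqqq ⇒ qqqmqqAqqmqqq ⇒ qqqmqqqAqqqmqqq ⇒ qqqmqqqmAmqqqmqqq ⇒ qqqmqqqmmqqqmqqq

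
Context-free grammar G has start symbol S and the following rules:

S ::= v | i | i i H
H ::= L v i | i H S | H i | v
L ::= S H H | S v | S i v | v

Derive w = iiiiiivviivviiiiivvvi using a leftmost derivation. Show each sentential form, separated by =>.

S => iiH => iiiHS => iiiHiS => iiiHiiS => iiiLviiiS => iiiSivviiiS => iiiiiHivviiiS => iiiiiLviivviiiS => iiiiiSvviivviiiS => iiiiiivviivviiiS => iiiiiivviivviiiiiH => iiiiiivviivviiiiiLvi => iiiiiivviivviiiiiSvvi => iiiiiivviivviiiiivvvi

S => iiH   [S ::= i i H]
iiH => iiiHS   [H ::= i H S]
iiiHS => iiiHiS   [H ::= H i]
iiiHiS => iiiHiiS   [H ::= H i]
iiiHiiS => iiiLviiiS   [H ::= L v i]
iiiLviiiS => iiiSivviiiS   [L ::= S i v]
iiiSivviiiS => iiiiiHivviiiS   [S ::= i i H]
iiiiiHivviiiS => iiiiiLviivviiiS   [H ::= L v i]
iiiiiLviivviiiS => iiiiiSvviivviiiS   [L ::= S v]
iiiiiSvviivviiiS => iiiiiivviivviiiS   [S ::= i]
iiiiiivviivviiiS => iiiiiivviivviiiiiH   [S ::= i i H]
iiiiiivviivviiiiiH => iiiiiivviivviiiiiLvi   [H ::= L v i]
iiiiiivviivviiiiiLvi => iiiiiivviivviiiiiSvvi   [L ::= S v]
iiiiiivviivviiiiiSvvi => iiiiiivviivviiiiivvvi   [S ::= v]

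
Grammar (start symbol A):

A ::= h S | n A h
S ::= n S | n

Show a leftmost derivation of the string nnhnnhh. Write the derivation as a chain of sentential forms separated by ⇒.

A ⇒ nAh   [A ::= n A h]
nAh ⇒ nnAhh   [A ::= n A h]
nnAhh ⇒ nnhShh   [A ::= h S]
nnhShh ⇒ nnhnShh   [S ::= n S]
nnhnShh ⇒ nnhnnhh   [S ::= n]

A⇒nAh⇒nnAhh⇒nnhShh⇒nnhnShh⇒nnhnnhh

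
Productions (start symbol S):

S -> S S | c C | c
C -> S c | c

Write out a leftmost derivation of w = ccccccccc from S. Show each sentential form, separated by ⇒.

S ⇒ cC ⇒ cSc ⇒ ccCc ⇒ ccScc ⇒ ccSScc ⇒ cccCScc ⇒ cccScScc ⇒ ccccCcScc ⇒ ccccccScc ⇒ ccccccccc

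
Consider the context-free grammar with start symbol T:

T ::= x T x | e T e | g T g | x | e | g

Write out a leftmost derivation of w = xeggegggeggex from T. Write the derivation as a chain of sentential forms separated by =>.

T=>xTx=>xeTex=>xegTgex=>xeggTggex=>xeggeTeggex=>xeggegTgeggex=>xeggegggeggex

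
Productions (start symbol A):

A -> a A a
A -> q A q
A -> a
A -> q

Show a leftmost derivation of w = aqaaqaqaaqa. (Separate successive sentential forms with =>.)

A => aAa   [A -> a A a]
aAa => aqAqa   [A -> q A q]
aqAqa => aqaAaqa   [A -> a A a]
aqaAaqa => aqaaAaaqa   [A -> a A a]
aqaaAaaqa => aqaaqAqaaqa   [A -> q A q]
aqaaqAqaaqa => aqaaqaqaaqa   [A -> a]

A=>aAa=>aqAqa=>aqaAaqa=>aqaaAaaqa=>aqaaqAqaaqa=>aqaaqaqaaqa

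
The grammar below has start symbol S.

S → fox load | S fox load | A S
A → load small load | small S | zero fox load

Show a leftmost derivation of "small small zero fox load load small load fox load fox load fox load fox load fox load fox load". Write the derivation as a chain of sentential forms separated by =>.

S => A S => small S S => small A S S => small small S S S => small small A S S S => small small zero fox load S S S => small small zero fox load S fox load S S => small small zero fox load S fox load fox load S S => small small zero fox load A S fox load fox load S S => small small zero fox load load small load S fox load fox load S S => small small zero fox load load small load S fox load fox load fox load S S => small small zero fox load load small load fox load fox load fox load fox load S S => small small zero fox load load small load fox load fox load fox load fox load fox load S => small small zero fox load load small load fox load fox load fox load fox load fox load fox load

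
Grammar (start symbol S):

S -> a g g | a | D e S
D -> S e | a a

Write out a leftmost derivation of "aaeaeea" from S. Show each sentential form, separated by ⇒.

S ⇒ DeS   [S -> D e S]
DeS ⇒ SeeS   [D -> S e]
SeeS ⇒ DeSeeS   [S -> D e S]
DeSeeS ⇒ aaeSeeS   [D -> a a]
aaeSeeS ⇒ aaeaeeS   [S -> a]
aaeaeeS ⇒ aaeaeea   [S -> a]

S⇒DeS⇒SeeS⇒DeSeeS⇒aaeSeeS⇒aaeaeeS⇒aaeaeea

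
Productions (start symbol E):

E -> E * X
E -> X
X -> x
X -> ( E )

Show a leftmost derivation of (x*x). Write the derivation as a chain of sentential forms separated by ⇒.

E ⇒ X   [E -> X]
X ⇒ (E)   [X -> ( E )]
(E) ⇒ (E*X)   [E -> E * X]
(E*X) ⇒ (X*X)   [E -> X]
(X*X) ⇒ (x*X)   [X -> x]
(x*X) ⇒ (x*x)   [X -> x]

E ⇒ X ⇒ (E) ⇒ (E*X) ⇒ (X*X) ⇒ (x*X) ⇒ (x*x)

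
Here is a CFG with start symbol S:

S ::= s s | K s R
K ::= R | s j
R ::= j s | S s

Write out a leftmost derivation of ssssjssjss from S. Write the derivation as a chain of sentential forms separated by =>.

S=>KsR=>RsR=>SssR=>ssssR=>ssssSs=>ssssKsRs=>ssssRsRs=>ssssjssRs=>ssssjssjss

S => KsR   [S ::= K s R]
KsR => RsR   [K ::= R]
RsR => SssR   [R ::= S s]
SssR => ssssR   [S ::= s s]
ssssR => ssssSs   [R ::= S s]
ssssSs => ssssKsRs   [S ::= K s R]
ssssKsRs => ssssRsRs   [K ::= R]
ssssRsRs => ssssjssRs   [R ::= j s]
ssssjssRs => ssssjssjss   [R ::= j s]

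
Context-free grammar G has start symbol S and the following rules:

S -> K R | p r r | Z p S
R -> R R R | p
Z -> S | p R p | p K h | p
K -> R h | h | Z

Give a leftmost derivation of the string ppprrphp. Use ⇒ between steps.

S⇒ZpS⇒ppS⇒ppZpS⇒ppSpS⇒ppprrpS⇒ppprrpKR⇒ppprrphR⇒ppprrphp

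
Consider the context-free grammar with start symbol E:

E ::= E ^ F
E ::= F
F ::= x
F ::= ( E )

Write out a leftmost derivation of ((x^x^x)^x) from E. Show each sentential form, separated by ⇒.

E ⇒ F ⇒ (E) ⇒ (E^F) ⇒ (F^F) ⇒ ((E)^F) ⇒ ((E^F)^F) ⇒ ((E^F^F)^F) ⇒ ((F^F^F)^F) ⇒ ((x^F^F)^F) ⇒ ((x^x^F)^F) ⇒ ((x^x^x)^F) ⇒ ((x^x^x)^x)

E ⇒ F   [E ::= F]
F ⇒ (E)   [F ::= ( E )]
(E) ⇒ (E^F)   [E ::= E ^ F]
(E^F) ⇒ (F^F)   [E ::= F]
(F^F) ⇒ ((E)^F)   [F ::= ( E )]
((E)^F) ⇒ ((E^F)^F)   [E ::= E ^ F]
((E^F)^F) ⇒ ((E^F^F)^F)   [E ::= E ^ F]
((E^F^F)^F) ⇒ ((F^F^F)^F)   [E ::= F]
((F^F^F)^F) ⇒ ((x^F^F)^F)   [F ::= x]
((x^F^F)^F) ⇒ ((x^x^F)^F)   [F ::= x]
((x^x^F)^F) ⇒ ((x^x^x)^F)   [F ::= x]
((x^x^x)^F) ⇒ ((x^x^x)^x)   [F ::= x]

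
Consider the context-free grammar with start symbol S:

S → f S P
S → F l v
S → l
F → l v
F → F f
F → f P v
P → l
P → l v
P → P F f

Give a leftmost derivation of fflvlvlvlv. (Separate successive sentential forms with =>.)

S => fSP   [S → f S P]
fSP => ffSPP   [S → f S P]
ffSPP => ffFlvPP   [S → F l v]
ffFlvPP => fflvlvPP   [F → l v]
fflvlvPP => fflvlvlvP   [P → l v]
fflvlvlvP => fflvlvlvlv   [P → l v]

S => fSP => ffSPP => ffFlvPP => fflvlvPP => fflvlvlvP => fflvlvlvlv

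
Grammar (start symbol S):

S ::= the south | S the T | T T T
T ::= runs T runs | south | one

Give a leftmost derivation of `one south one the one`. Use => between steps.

S => S the T   [S ::= S the T]
S the T => T T T the T   [S ::= T T T]
T T T the T => one T T the T   [T ::= one]
one T T the T => one south T the T   [T ::= south]
one south T the T => one south one the T   [T ::= one]
one south one the T => one south one the one   [T ::= one]

S => S the T => T T T the T => one T T the T => one south T the T => one south one the T => one south one the one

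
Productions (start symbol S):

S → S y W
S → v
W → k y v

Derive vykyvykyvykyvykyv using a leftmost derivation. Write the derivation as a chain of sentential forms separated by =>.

S => SyW   [S → S y W]
SyW => SyWyW   [S → S y W]
SyWyW => SyWyWyW   [S → S y W]
SyWyWyW => SyWyWyWyW   [S → S y W]
SyWyWyWyW => vyWyWyWyW   [S → v]
vyWyWyWyW => vykyvyWyWyW   [W → k y v]
vykyvyWyWyW => vykyvykyvyWyW   [W → k y v]
vykyvykyvyWyW => vykyvykyvykyvyW   [W → k y v]
vykyvykyvykyvyW => vykyvykyvykyvykyv   [W → k y v]

S => SyW => SyWyW => SyWyWyW => SyWyWyWyW => vyWyWyWyW => vykyvyWyWyW => vykyvykyvyWyW => vykyvykyvykyvyW => vykyvykyvykyvykyv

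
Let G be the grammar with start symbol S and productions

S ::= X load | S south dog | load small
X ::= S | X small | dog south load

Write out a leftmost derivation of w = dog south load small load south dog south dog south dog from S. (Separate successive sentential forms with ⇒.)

S ⇒ S south dog   [S ::= S south dog]
S south dog ⇒ S south dog south dog   [S ::= S south dog]
S south dog south dog ⇒ S south dog south dog south dog   [S ::= S south dog]
S south dog south dog south dog ⇒ X load south dog south dog south dog   [S ::= X load]
X load south dog south dog south dog ⇒ X small load south dog south dog south dog   [X ::= X small]
X small load south dog south dog south dog ⇒ dog south load small load south dog south dog south dog   [X ::= dog south load]

S ⇒ S south dog ⇒ S south dog south dog ⇒ S south dog south dog south dog ⇒ X load south dog south dog south dog ⇒ X small load south dog south dog south dog ⇒ dog south load small load south dog south dog south dog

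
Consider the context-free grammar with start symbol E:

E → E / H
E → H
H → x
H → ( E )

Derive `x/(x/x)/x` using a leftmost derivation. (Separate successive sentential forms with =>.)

E => E/H => E/H/H => H/H/H => x/H/H => x/(E)/H => x/(E/H)/H => x/(H/H)/H => x/(x/H)/H => x/(x/x)/H => x/(x/x)/x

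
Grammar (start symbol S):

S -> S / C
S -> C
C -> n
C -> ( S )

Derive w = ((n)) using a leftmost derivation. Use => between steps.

S => C   [S -> C]
C => (S)   [C -> ( S )]
(S) => (C)   [S -> C]
(C) => ((S))   [C -> ( S )]
((S)) => ((C))   [S -> C]
((C)) => ((n))   [C -> n]

S=>C=>(S)=>(C)=>((S))=>((C))=>((n))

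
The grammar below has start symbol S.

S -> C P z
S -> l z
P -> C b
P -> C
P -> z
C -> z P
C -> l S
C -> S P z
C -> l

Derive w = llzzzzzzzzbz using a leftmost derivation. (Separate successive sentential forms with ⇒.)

S⇒CPz⇒lPz⇒lCbz⇒lSPzbz⇒lCPzPzbz⇒lSPzPzPzbz⇒lCPzPzPzPzbz⇒llPzPzPzPzbz⇒llzzPzPzPzbz⇒llzzzzPzPzbz⇒llzzzzzzPzbz⇒llzzzzzzzzbz

S ⇒ CPz   [S -> C P z]
CPz ⇒ lPz   [C -> l]
lPz ⇒ lCbz   [P -> C b]
lCbz ⇒ lSPzbz   [C -> S P z]
lSPzbz ⇒ lCPzPzbz   [S -> C P z]
lCPzPzbz ⇒ lSPzPzPzbz   [C -> S P z]
lSPzPzPzbz ⇒ lCPzPzPzPzbz   [S -> C P z]
lCPzPzPzPzbz ⇒ llPzPzPzPzbz   [C -> l]
llPzPzPzPzbz ⇒ llzzPzPzPzbz   [P -> z]
llzzPzPzPzbz ⇒ llzzzzPzPzbz   [P -> z]
llzzzzPzPzbz ⇒ llzzzzzzPzbz   [P -> z]
llzzzzzzPzbz ⇒ llzzzzzzzzbz   [P -> z]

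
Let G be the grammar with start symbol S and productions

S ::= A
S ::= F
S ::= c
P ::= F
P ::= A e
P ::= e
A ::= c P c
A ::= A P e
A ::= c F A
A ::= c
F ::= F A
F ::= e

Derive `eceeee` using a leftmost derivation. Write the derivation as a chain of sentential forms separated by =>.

S => F => FA => eA => eAPe => eAPePe => ecPePe => ecFePe => eceePe => eceeee

S => F   [S ::= F]
F => FA   [F ::= F A]
FA => eA   [F ::= e]
eA => eAPe   [A ::= A P e]
eAPe => eAPePe   [A ::= A P e]
eAPePe => ecPePe   [A ::= c]
ecPePe => ecFePe   [P ::= F]
ecFePe => eceePe   [F ::= e]
eceePe => eceeee   [P ::= e]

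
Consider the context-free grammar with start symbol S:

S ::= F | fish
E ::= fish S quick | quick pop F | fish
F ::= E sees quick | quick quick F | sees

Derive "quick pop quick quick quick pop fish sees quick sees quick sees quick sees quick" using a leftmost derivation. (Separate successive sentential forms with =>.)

S => F   [S ::= F]
F => E sees quick   [F ::= E sees quick]
E sees quick => quick pop F sees quick   [E ::= quick pop F]
quick pop F sees quick => quick pop quick quick F sees quick   [F ::= quick quick F]
quick pop quick quick F sees quick => quick pop quick quick E sees quick sees quick   [F ::= E sees quick]
quick pop quick quick E sees quick sees quick => quick pop quick quick quick pop F sees quick sees quick   [E ::= quick pop F]
quick pop quick quick quick pop F sees quick sees quick => quick pop quick quick quick pop E sees quick sees quick sees quick   [F ::= E sees quick]
quick pop quick quick quick pop E sees quick sees quick sees quick => quick pop quick quick quick pop fish S quick sees quick sees quick sees quick   [E ::= fish S quick]
quick pop quick quick quick pop fish S quick sees quick sees quick sees quick => quick pop quick quick quick pop fish F quick sees quick sees quick sees quick   [S ::= F]
quick pop quick quick quick pop fish F quick sees quick sees quick sees quick => quick pop quick quick quick pop fish sees quick sees quick sees quick sees quick   [F ::= sees]

S => F => E sees quick => quick pop F sees quick => quick pop quick quick F sees quick => quick pop quick quick E sees quick sees quick => quick pop quick quick quick pop F sees quick sees quick => quick pop quick quick quick pop E sees quick sees quick sees quick => quick pop quick quick quick pop fish S quick sees quick sees quick sees quick => quick pop quick quick quick pop fish F quick sees quick sees quick sees quick => quick pop quick quick quick pop fish sees quick sees quick sees quick sees quick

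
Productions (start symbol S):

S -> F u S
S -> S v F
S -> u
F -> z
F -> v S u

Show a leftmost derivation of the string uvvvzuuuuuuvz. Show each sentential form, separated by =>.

S => SvF => SvFvF => uvFvF => uvvSuvF => uvvFuSuvF => uvvvSuuSuvF => uvvvFuSuuSuvF => uvvvzuSuuSuvF => uvvvzuuuuSuvF => uvvvzuuuuuuvF => uvvvzuuuuuuvz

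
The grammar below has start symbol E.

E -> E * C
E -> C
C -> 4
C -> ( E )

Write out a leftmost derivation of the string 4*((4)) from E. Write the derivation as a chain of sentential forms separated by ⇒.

E⇒E*C⇒C*C⇒4*C⇒4*(E)⇒4*(C)⇒4*((E))⇒4*((C))⇒4*((4))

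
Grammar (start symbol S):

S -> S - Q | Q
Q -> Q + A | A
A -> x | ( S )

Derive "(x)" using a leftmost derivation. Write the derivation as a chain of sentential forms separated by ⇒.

S ⇒ Q ⇒ A ⇒ (S) ⇒ (Q) ⇒ (A) ⇒ (x)

S ⇒ Q   [S -> Q]
Q ⇒ A   [Q -> A]
A ⇒ (S)   [A -> ( S )]
(S) ⇒ (Q)   [S -> Q]
(Q) ⇒ (A)   [Q -> A]
(A) ⇒ (x)   [A -> x]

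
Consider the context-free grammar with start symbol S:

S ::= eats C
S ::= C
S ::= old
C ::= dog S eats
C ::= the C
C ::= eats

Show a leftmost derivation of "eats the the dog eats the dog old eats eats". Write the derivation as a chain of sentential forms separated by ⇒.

S ⇒ eats C ⇒ eats the C ⇒ eats the the C ⇒ eats the the dog S eats ⇒ eats the the dog eats C eats ⇒ eats the the dog eats the C eats ⇒ eats the the dog eats the dog S eats eats ⇒ eats the the dog eats the dog old eats eats

S ⇒ eats C   [S ::= eats C]
eats C ⇒ eats the C   [C ::= the C]
eats the C ⇒ eats the the C   [C ::= the C]
eats the the C ⇒ eats the the dog S eats   [C ::= dog S eats]
eats the the dog S eats ⇒ eats the the dog eats C eats   [S ::= eats C]
eats the the dog eats C eats ⇒ eats the the dog eats the C eats   [C ::= the C]
eats the the dog eats the C eats ⇒ eats the the dog eats the dog S eats eats   [C ::= dog S eats]
eats the the dog eats the dog S eats eats ⇒ eats the the dog eats the dog old eats eats   [S ::= old]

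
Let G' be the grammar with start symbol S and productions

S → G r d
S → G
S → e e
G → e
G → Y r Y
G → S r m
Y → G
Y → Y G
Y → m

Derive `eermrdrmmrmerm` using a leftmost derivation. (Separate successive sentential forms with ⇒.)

S ⇒ G ⇒ YrY ⇒ YGrY ⇒ YGGrY ⇒ GGGrY ⇒ SrmGGrY ⇒ GrdrmGGrY ⇒ SrmrdrmGGrY ⇒ eermrdrmGGrY ⇒ eermrdrmYrYGrY ⇒ eermrdrmmrYGrY ⇒ eermrdrmmrmGrY ⇒ eermrdrmmrmerY ⇒ eermrdrmmrmerm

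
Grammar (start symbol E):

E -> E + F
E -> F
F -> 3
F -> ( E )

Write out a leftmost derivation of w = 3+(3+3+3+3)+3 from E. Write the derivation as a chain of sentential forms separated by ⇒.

E ⇒ E+F ⇒ E+F+F ⇒ F+F+F ⇒ 3+F+F ⇒ 3+(E)+F ⇒ 3+(E+F)+F ⇒ 3+(E+F+F)+F ⇒ 3+(E+F+F+F)+F ⇒ 3+(F+F+F+F)+F ⇒ 3+(3+F+F+F)+F ⇒ 3+(3+3+F+F)+F ⇒ 3+(3+3+3+F)+F ⇒ 3+(3+3+3+3)+F ⇒ 3+(3+3+3+3)+3

E ⇒ E+F   [E -> E + F]
E+F ⇒ E+F+F   [E -> E + F]
E+F+F ⇒ F+F+F   [E -> F]
F+F+F ⇒ 3+F+F   [F -> 3]
3+F+F ⇒ 3+(E)+F   [F -> ( E )]
3+(E)+F ⇒ 3+(E+F)+F   [E -> E + F]
3+(E+F)+F ⇒ 3+(E+F+F)+F   [E -> E + F]
3+(E+F+F)+F ⇒ 3+(E+F+F+F)+F   [E -> E + F]
3+(E+F+F+F)+F ⇒ 3+(F+F+F+F)+F   [E -> F]
3+(F+F+F+F)+F ⇒ 3+(3+F+F+F)+F   [F -> 3]
3+(3+F+F+F)+F ⇒ 3+(3+3+F+F)+F   [F -> 3]
3+(3+3+F+F)+F ⇒ 3+(3+3+3+F)+F   [F -> 3]
3+(3+3+3+F)+F ⇒ 3+(3+3+3+3)+F   [F -> 3]
3+(3+3+3+3)+F ⇒ 3+(3+3+3+3)+3   [F -> 3]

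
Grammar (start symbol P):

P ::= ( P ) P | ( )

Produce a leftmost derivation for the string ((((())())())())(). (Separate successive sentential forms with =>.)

P => (P)P => ((P)P)P => (((P)P)P)P => ((((P)P)P)P)P => ((((())P)P)P)P => ((((())())P)P)P => ((((())())())P)P => ((((())())())())P => ((((())())())())()

P => (P)P   [P ::= ( P ) P]
(P)P => ((P)P)P   [P ::= ( P ) P]
((P)P)P => (((P)P)P)P   [P ::= ( P ) P]
(((P)P)P)P => ((((P)P)P)P)P   [P ::= ( P ) P]
((((P)P)P)P)P => ((((())P)P)P)P   [P ::= ( )]
((((())P)P)P)P => ((((())())P)P)P   [P ::= ( )]
((((())())P)P)P => ((((())())())P)P   [P ::= ( )]
((((())())())P)P => ((((())())())())P   [P ::= ( )]
((((())())())())P => ((((())())())())()   [P ::= ( )]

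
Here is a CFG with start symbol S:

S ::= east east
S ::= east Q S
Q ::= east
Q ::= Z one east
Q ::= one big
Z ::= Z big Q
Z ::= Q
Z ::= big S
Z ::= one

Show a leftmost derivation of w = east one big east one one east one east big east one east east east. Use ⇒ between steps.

S ⇒ east Q S   [S ::= east Q S]
east Q S ⇒ east one big S   [Q ::= one big]
east one big S ⇒ east one big east Q S   [S ::= east Q S]
east one big east Q S ⇒ east one big east Z one east S   [Q ::= Z one east]
east one big east Z one east S ⇒ east one big east Z big Q one east S   [Z ::= Z big Q]
east one big east Z big Q one east S ⇒ east one big east Q big Q one east S   [Z ::= Q]
east one big east Q big Q one east S ⇒ east one big east Z one east big Q one east S   [Q ::= Z one east]
east one big east Z one east big Q one east S ⇒ east one big east Q one east big Q one east S   [Z ::= Q]
east one big east Q one east big Q one east S ⇒ east one big east Z one east one east big Q one east S   [Q ::= Z one east]
east one big east Z one east one east big Q one east S ⇒ east one big east one one east one east big Q one east S   [Z ::= one]
east one big east one one east one east big Q one east S ⇒ east one big east one one east one east big east one east S   [Q ::= east]
east one big east one one east one east big east one east S ⇒ east one big east one one east one east big east one east east east   [S ::= east east]

S ⇒ east Q S ⇒ east one big S ⇒ east one big east Q S ⇒ east one big east Z one east S ⇒ east one big east Z big Q one east S ⇒ east one big east Q big Q one east S ⇒ east one big east Z one east big Q one east S ⇒ east one big east Q one east big Q one east S ⇒ east one big east Z one east one east big Q one east S ⇒ east one big east one one east one east big Q one east S ⇒ east one big east one one east one east big east one east S ⇒ east one big east one one east one east big east one east east east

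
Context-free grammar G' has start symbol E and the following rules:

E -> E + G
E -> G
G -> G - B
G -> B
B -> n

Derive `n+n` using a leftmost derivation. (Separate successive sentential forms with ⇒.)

E⇒E+G⇒G+G⇒B+G⇒n+G⇒n+B⇒n+n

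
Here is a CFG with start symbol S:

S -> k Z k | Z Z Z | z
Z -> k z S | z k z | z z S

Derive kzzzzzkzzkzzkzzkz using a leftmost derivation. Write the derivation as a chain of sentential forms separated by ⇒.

S ⇒ ZZZ   [S -> Z Z Z]
ZZZ ⇒ kzSZZ   [Z -> k z S]
kzSZZ ⇒ kzzZZ   [S -> z]
kzzZZ ⇒ kzzzzSZ   [Z -> z z S]
kzzzzSZ ⇒ kzzzzZZZZ   [S -> Z Z Z]
kzzzzZZZZ ⇒ kzzzzzkzZZZ   [Z -> z k z]
kzzzzzkzZZZ ⇒ kzzzzzkzzkzZZ   [Z -> z k z]
kzzzzzkzzkzZZ ⇒ kzzzzzkzzkzzkzZ   [Z -> z k z]
kzzzzzkzzkzzkzZ ⇒ kzzzzzkzzkzzkzzkz   [Z -> z k z]

S⇒ZZZ⇒kzSZZ⇒kzzZZ⇒kzzzzSZ⇒kzzzzZZZZ⇒kzzzzzkzZZZ⇒kzzzzzkzzkzZZ⇒kzzzzzkzzkzzkzZ⇒kzzzzzkzzkzzkzzkz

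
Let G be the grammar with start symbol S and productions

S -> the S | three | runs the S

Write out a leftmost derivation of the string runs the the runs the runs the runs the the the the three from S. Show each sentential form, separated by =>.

S => runs the S => runs the the S => runs the the runs the S => runs the the runs the runs the S => runs the the runs the runs the runs the S => runs the the runs the runs the runs the the S => runs the the runs the runs the runs the the the S => runs the the runs the runs the runs the the the the S => runs the the runs the runs the runs the the the the three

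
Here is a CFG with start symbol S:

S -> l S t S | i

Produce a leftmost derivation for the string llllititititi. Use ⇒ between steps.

S ⇒ lStS   [S -> l S t S]
lStS ⇒ llStStS   [S -> l S t S]
llStStS ⇒ lllStStStS   [S -> l S t S]
lllStStStS ⇒ llllStStStStS   [S -> l S t S]
llllStStStStS ⇒ llllitStStStS   [S -> i]
llllitStStStS ⇒ llllititStStS   [S -> i]
llllititStStS ⇒ llllitititStS   [S -> i]
llllitititStS ⇒ llllititititS   [S -> i]
llllititititS ⇒ llllititititi   [S -> i]

S ⇒ lStS ⇒ llStStS ⇒ lllStStStS ⇒ llllStStStStS ⇒ llllitStStStS ⇒ llllititStStS ⇒ llllitititStS ⇒ llllititititS ⇒ llllititititi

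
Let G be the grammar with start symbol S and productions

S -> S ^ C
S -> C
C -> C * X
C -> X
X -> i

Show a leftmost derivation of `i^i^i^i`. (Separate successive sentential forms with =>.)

S => S^C => S^C^C => S^C^C^C => C^C^C^C => X^C^C^C => i^C^C^C => i^X^C^C => i^i^C^C => i^i^X^C => i^i^i^C => i^i^i^X => i^i^i^i

S => S^C   [S -> S ^ C]
S^C => S^C^C   [S -> S ^ C]
S^C^C => S^C^C^C   [S -> S ^ C]
S^C^C^C => C^C^C^C   [S -> C]
C^C^C^C => X^C^C^C   [C -> X]
X^C^C^C => i^C^C^C   [X -> i]
i^C^C^C => i^X^C^C   [C -> X]
i^X^C^C => i^i^C^C   [X -> i]
i^i^C^C => i^i^X^C   [C -> X]
i^i^X^C => i^i^i^C   [X -> i]
i^i^i^C => i^i^i^X   [C -> X]
i^i^i^X => i^i^i^i   [X -> i]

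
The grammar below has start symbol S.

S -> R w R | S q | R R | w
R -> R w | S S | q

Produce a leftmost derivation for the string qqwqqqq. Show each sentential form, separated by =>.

S => Sq => Sqq => Sqqq => RRqqq => SSRqqq => RRSRqqq => qRSRqqq => qqSRqqq => qqwRqqq => qqwqqqq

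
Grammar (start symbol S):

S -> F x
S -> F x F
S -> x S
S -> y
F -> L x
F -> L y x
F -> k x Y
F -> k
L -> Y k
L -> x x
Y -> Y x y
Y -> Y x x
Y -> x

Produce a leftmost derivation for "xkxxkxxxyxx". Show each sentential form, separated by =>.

S => FxF   [S -> F x F]
FxF => LxxF   [F -> L x]
LxxF => YkxxF   [L -> Y k]
YkxxF => xkxxF   [Y -> x]
xkxxF => xkxxkxY   [F -> k x Y]
xkxxkxY => xkxxkxYxx   [Y -> Y x x]
xkxxkxYxx => xkxxkxYxyxx   [Y -> Y x y]
xkxxkxYxyxx => xkxxkxxxyxx   [Y -> x]

S=>FxF=>LxxF=>YkxxF=>xkxxF=>xkxxkxY=>xkxxkxYxx=>xkxxkxYxyxx=>xkxxkxxxyxx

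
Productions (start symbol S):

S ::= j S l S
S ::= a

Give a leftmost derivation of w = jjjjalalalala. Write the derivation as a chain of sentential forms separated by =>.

S => jSlS => jjSlSlS => jjjSlSlSlS => jjjjSlSlSlSlS => jjjjalSlSlSlS => jjjjalalSlSlS => jjjjalalalSlS => jjjjalalalalS => jjjjalalalala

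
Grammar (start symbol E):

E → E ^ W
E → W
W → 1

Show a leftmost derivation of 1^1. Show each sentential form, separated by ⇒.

E⇒E^W⇒W^W⇒1^W⇒1^1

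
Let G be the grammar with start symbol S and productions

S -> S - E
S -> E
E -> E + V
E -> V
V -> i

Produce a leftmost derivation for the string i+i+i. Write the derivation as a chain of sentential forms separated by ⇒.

S ⇒ E ⇒ E+V ⇒ E+V+V ⇒ V+V+V ⇒ i+V+V ⇒ i+i+V ⇒ i+i+i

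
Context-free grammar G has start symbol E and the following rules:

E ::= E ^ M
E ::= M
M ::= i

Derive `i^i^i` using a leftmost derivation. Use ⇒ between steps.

E ⇒ E^M ⇒ E^M^M ⇒ M^M^M ⇒ i^M^M ⇒ i^i^M ⇒ i^i^i

E ⇒ E^M   [E ::= E ^ M]
E^M ⇒ E^M^M   [E ::= E ^ M]
E^M^M ⇒ M^M^M   [E ::= M]
M^M^M ⇒ i^M^M   [M ::= i]
i^M^M ⇒ i^i^M   [M ::= i]
i^i^M ⇒ i^i^i   [M ::= i]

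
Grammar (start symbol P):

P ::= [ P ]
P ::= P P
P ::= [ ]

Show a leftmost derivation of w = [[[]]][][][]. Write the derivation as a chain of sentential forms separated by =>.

P => PP => PPP => [P]PP => [[P]]PP => [[[]]]PP => [[[]]]PPP => [[[]]][]PP => [[[]]][][]P => [[[]]][][][]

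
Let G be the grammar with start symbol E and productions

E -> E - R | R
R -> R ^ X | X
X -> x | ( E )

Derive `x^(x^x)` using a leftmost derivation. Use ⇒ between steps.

E⇒R⇒R^X⇒X^X⇒x^X⇒x^(E)⇒x^(R)⇒x^(R^X)⇒x^(X^X)⇒x^(x^X)⇒x^(x^x)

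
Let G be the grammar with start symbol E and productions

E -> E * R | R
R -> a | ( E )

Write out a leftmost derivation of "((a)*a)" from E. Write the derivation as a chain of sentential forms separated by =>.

E => R => (E) => (E*R) => (R*R) => ((E)*R) => ((R)*R) => ((a)*R) => ((a)*a)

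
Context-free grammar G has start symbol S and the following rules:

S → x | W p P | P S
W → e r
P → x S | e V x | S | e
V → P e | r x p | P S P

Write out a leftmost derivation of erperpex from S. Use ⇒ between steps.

S ⇒ PS ⇒ SS ⇒ WpPS ⇒ erpPS ⇒ erpSS ⇒ erpWpPS ⇒ erperpPS ⇒ erperpeS ⇒ erperpex

S ⇒ PS   [S → P S]
PS ⇒ SS   [P → S]
SS ⇒ WpPS   [S → W p P]
WpPS ⇒ erpPS   [W → e r]
erpPS ⇒ erpSS   [P → S]
erpSS ⇒ erpWpPS   [S → W p P]
erpWpPS ⇒ erperpPS   [W → e r]
erperpPS ⇒ erperpeS   [P → e]
erperpeS ⇒ erperpex   [S → x]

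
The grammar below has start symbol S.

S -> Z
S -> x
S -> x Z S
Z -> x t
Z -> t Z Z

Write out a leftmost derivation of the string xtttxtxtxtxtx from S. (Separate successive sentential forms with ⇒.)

S ⇒ xZS   [S -> x Z S]
xZS ⇒ xtZZS   [Z -> t Z Z]
xtZZS ⇒ xttZZZS   [Z -> t Z Z]
xttZZZS ⇒ xtttZZZZS   [Z -> t Z Z]
xtttZZZZS ⇒ xtttxtZZZS   [Z -> x t]
xtttxtZZZS ⇒ xtttxtxtZZS   [Z -> x t]
xtttxtxtZZS ⇒ xtttxtxtxtZS   [Z -> x t]
xtttxtxtxtZS ⇒ xtttxtxtxtxtS   [Z -> x t]
xtttxtxtxtxtS ⇒ xtttxtxtxtxtx   [S -> x]

S ⇒ xZS ⇒ xtZZS ⇒ xttZZZS ⇒ xtttZZZZS ⇒ xtttxtZZZS ⇒ xtttxtxtZZS ⇒ xtttxtxtxtZS ⇒ xtttxtxtxtxtS ⇒ xtttxtxtxtxtx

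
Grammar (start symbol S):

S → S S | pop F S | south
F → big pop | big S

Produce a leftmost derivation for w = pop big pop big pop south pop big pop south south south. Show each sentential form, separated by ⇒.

S ⇒ pop F S ⇒ pop big S S ⇒ pop big pop F S S ⇒ pop big pop big pop S S ⇒ pop big pop big pop S S S ⇒ pop big pop big pop south S S ⇒ pop big pop big pop south pop F S S ⇒ pop big pop big pop south pop big pop S S ⇒ pop big pop big pop south pop big pop S S S ⇒ pop big pop big pop south pop big pop south S S ⇒ pop big pop big pop south pop big pop south south S ⇒ pop big pop big pop south pop big pop south south south

S ⇒ pop F S   [S → pop F S]
pop F S ⇒ pop big S S   [F → big S]
pop big S S ⇒ pop big pop F S S   [S → pop F S]
pop big pop F S S ⇒ pop big pop big pop S S   [F → big pop]
pop big pop big pop S S ⇒ pop big pop big pop S S S   [S → S S]
pop big pop big pop S S S ⇒ pop big pop big pop south S S   [S → south]
pop big pop big pop south S S ⇒ pop big pop big pop south pop F S S   [S → pop F S]
pop big pop big pop south pop F S S ⇒ pop big pop big pop south pop big pop S S   [F → big pop]
pop big pop big pop south pop big pop S S ⇒ pop big pop big pop south pop big pop S S S   [S → S S]
pop big pop big pop south pop big pop S S S ⇒ pop big pop big pop south pop big pop south S S   [S → south]
pop big pop big pop south pop big pop south S S ⇒ pop big pop big pop south pop big pop south south S   [S → south]
pop big pop big pop south pop big pop south south S ⇒ pop big pop big pop south pop big pop south south south   [S → south]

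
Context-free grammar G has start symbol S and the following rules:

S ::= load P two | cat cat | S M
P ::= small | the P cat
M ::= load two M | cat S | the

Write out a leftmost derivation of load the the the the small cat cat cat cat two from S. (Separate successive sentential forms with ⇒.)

S ⇒ load P two ⇒ load the P cat two ⇒ load the the P cat cat two ⇒ load the the the P cat cat cat two ⇒ load the the the the P cat cat cat cat two ⇒ load the the the the small cat cat cat cat two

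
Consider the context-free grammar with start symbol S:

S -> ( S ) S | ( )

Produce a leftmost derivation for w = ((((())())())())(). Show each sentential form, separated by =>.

S => (S)S   [S -> ( S ) S]
(S)S => ((S)S)S   [S -> ( S ) S]
((S)S)S => (((S)S)S)S   [S -> ( S ) S]
(((S)S)S)S => ((((S)S)S)S)S   [S -> ( S ) S]
((((S)S)S)S)S => ((((())S)S)S)S   [S -> ( )]
((((())S)S)S)S => ((((())())S)S)S   [S -> ( )]
((((())())S)S)S => ((((())())())S)S   [S -> ( )]
((((())())())S)S => ((((())())())())S   [S -> ( )]
((((())())())())S => ((((())())())())()   [S -> ( )]

S => (S)S => ((S)S)S => (((S)S)S)S => ((((S)S)S)S)S => ((((())S)S)S)S => ((((())())S)S)S => ((((())())())S)S => ((((())())())())S => ((((())())())())()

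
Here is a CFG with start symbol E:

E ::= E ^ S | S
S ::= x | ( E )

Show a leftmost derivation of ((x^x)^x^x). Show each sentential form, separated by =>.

E => S => (E) => (E^S) => (E^S^S) => (S^S^S) => ((E)^S^S) => ((E^S)^S^S) => ((S^S)^S^S) => ((x^S)^S^S) => ((x^x)^S^S) => ((x^x)^x^S) => ((x^x)^x^x)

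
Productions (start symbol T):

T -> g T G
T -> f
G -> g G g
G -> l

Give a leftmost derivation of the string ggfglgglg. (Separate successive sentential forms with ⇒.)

T⇒gTG⇒ggTGG⇒ggfGG⇒ggfgGgG⇒ggfglgG⇒ggfglggGg⇒ggfglgglg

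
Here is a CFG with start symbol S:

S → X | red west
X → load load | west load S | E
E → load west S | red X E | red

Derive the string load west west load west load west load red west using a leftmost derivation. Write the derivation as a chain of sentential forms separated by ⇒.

S ⇒ X ⇒ E ⇒ load west S ⇒ load west X ⇒ load west west load S ⇒ load west west load X ⇒ load west west load west load S ⇒ load west west load west load X ⇒ load west west load west load west load S ⇒ load west west load west load west load red west

S ⇒ X   [S → X]
X ⇒ E   [X → E]
E ⇒ load west S   [E → load west S]
load west S ⇒ load west X   [S → X]
load west X ⇒ load west west load S   [X → west load S]
load west west load S ⇒ load west west load X   [S → X]
load west west load X ⇒ load west west load west load S   [X → west load S]
load west west load west load S ⇒ load west west load west load X   [S → X]
load west west load west load X ⇒ load west west load west load west load S   [X → west load S]
load west west load west load west load S ⇒ load west west load west load west load red west   [S → red west]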